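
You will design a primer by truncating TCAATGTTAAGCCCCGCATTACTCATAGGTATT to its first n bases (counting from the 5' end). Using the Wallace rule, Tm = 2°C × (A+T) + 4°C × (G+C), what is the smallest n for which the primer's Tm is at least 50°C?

n = 17

First 16 bases: TCAATGTTAAGCCCCG → Tm = 48°C (< 50°C)
First 17 bases: TCAATGTTAAGCCCCGC → Tm = 52°C (≥ 50°C)
Since every base adds ≥2°C, Tm only increases with n, so the threshold is first crossed at n = 17.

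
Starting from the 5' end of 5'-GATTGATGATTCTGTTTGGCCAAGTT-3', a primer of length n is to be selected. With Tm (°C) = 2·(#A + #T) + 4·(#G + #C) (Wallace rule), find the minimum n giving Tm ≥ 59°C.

First 20 bases: GATTGATGATTCTGTTTGGC → Tm = 56°C (< 59°C)
First 21 bases: GATTGATGATTCTGTTTGGCC → Tm = 60°C (≥ 59°C)
Each additional base adds 2°C (A/T) or 4°C (G/C), so Tm is non-decreasing in n; n = 21 is the first length to reach 59°C.

n = 21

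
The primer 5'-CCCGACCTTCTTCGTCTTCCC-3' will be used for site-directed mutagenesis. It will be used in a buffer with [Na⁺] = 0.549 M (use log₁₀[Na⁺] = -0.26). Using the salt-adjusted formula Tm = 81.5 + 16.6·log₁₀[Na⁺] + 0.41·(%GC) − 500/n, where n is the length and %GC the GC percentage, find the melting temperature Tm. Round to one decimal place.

78.8°C

Length n = 21. G=2, C=11, A=1, T=7
G+C = 13, so %GC = 13/21 × 100 = 61.905%
Salt term: 16.6 × (-0.26) = -4.316
GC term: 0.41 × 61.905 = 25.381; length term: −500/21 = −23.81
Tm = 81.5 + (-4.316) + 25.381 − 23.81 = 78.755 → 78.8°C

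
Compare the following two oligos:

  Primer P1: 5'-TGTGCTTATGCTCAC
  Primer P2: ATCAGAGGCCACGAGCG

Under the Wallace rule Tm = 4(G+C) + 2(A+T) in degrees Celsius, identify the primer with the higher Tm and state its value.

Primer P2, 56°C

Primer P1: A+T=8, G+C=7 → Tm = 2(8)+4(7) = 44°C
Primer P2: A+T=6, G+C=11 → Tm = 2(6)+4(11) = 56°C
44°C vs 56°C → primer P2 is higher.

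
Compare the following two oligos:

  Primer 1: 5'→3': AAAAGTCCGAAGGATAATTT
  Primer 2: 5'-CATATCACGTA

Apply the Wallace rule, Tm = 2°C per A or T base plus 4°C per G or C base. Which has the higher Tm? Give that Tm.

Primer 1, 52°C

Primer 1: A+T=14, G+C=6 → Tm = 2(14)+4(6) = 52°C
Primer 2: A+T=7, G+C=4 → Tm = 2(7)+4(4) = 30°C
52°C vs 30°C → primer 1 is higher.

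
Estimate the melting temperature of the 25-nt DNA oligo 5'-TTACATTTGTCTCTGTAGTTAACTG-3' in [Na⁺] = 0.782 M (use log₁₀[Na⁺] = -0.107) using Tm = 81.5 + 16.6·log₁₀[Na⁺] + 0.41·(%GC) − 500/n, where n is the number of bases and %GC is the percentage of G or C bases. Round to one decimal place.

72.8°C

Length n = 25. Base counts: C=4, A=5, G=4, T=12
G+C = 8, so %GC = 8/25 × 100 = 32%
Salt term: 16.6 × (-0.107) = -1.776
GC term: 0.41 × 32 = 13.12; length term: −500/25 = −20
Tm = 81.5 + (-1.776) + 13.12 − 20 = 72.844 → 72.8°C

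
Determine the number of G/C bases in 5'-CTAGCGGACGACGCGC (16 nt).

Base counts: C=6, G=6, T=1, A=3
G+C = 6 + 6 = 12

12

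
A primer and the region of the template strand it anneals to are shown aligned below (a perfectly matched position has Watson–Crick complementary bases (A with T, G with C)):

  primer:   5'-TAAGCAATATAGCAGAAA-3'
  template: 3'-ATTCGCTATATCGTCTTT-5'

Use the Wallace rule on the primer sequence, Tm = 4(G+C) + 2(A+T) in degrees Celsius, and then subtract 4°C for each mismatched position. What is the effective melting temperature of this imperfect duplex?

42°C

Primer base counts: A=10, T=3, G=3, C=2 → A+T=13, G+C=5
Perfect-match Tm = 2(13) + 4(5) = 26 + 20 = 46°C
Mismatches (positions where the bases are not complementary): 1 (at position 6)
Effective Tm = 46 − 1×4 = 46 − 4 = 42°C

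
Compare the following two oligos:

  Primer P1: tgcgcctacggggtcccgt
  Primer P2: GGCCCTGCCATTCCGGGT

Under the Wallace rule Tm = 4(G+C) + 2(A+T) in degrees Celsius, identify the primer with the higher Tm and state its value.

Primer P1: A+T=5, G+C=14 → Tm = 2(5)+4(14) = 66°C
Primer P2: A+T=5, G+C=13 → Tm = 2(5)+4(13) = 62°C
66°C vs 62°C → primer P1 is higher.

Primer P1, 66°C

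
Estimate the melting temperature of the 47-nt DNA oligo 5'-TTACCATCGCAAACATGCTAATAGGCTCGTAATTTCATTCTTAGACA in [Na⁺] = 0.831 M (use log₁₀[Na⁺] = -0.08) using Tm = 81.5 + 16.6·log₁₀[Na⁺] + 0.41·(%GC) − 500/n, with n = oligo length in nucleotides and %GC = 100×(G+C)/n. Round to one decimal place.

Length n = 47. Counting bases: C=11, A=15, T=15, G=6
G+C = 17, so %GC = 17/47 × 100 = 36.17%
Salt term: 16.6 × (-0.08) = -1.328
GC term: 0.41 × 36.17 = 14.83; length term: −500/47 = −10.638
Tm = 81.5 + (-1.328) + 14.83 − 10.638 = 84.364 → 84.4°C

84.4°C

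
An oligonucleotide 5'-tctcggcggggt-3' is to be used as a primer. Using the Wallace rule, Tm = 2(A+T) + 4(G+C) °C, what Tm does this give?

42°C

T=3, A=0, C=3, G=6
AT pairs contribute 3, GC pairs contribute 9.
Tm = 4·9 + 2·3 = 36 + 6 = 42°C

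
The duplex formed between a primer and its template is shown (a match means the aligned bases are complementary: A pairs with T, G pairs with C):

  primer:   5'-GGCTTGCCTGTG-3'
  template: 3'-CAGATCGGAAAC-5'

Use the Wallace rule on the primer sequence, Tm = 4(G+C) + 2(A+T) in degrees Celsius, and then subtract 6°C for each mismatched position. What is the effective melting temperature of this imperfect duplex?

Primer base counts: A=0, T=4, G=5, C=3 → A+T=4, G+C=8
Perfect-match Tm = 2(4) + 4(8) = 8 + 32 = 40°C
Mismatches (positions where the bases are not complementary): 3 (at positions 2, 5, 10)
Effective Tm = 40 − 3×6 = 40 − 18 = 22°C

22°C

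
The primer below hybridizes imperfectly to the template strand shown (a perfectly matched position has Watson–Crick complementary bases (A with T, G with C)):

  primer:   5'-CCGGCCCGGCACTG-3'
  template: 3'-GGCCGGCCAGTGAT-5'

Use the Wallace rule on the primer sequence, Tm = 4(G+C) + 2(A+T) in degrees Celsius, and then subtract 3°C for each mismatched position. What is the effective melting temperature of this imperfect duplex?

Primer base counts: A=1, T=1, G=5, C=7 → A+T=2, G+C=12
Perfect-match Tm = 2(2) + 4(12) = 4 + 48 = 52°C
Mismatches (positions where the bases are not complementary): 3 (at positions 7, 9, 14)
Effective Tm = 52 − 3×3 = 52 − 9 = 43°C

43°C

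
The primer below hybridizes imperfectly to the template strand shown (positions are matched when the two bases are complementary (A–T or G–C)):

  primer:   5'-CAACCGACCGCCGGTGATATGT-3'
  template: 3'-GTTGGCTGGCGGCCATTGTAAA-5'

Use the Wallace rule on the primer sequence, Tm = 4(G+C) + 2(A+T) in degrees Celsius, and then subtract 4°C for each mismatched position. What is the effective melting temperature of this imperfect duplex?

58°C

Primer base counts: A=5, T=4, G=6, C=7 → A+T=9, G+C=13
Perfect-match Tm = 2(9) + 4(13) = 18 + 52 = 70°C
Mismatches (positions where the bases are not complementary): 3 (at positions 16, 18, 21)
Effective Tm = 70 − 3×4 = 70 − 12 = 58°C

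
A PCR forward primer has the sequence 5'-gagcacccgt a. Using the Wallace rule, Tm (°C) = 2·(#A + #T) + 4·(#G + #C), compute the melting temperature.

Counting bases: T=1, G=3, C=4, A=3
AT pairs contribute 4, GC pairs contribute 7.
Tm = 2(4) + 4(7) = 8 + 28 = 36°C

36°C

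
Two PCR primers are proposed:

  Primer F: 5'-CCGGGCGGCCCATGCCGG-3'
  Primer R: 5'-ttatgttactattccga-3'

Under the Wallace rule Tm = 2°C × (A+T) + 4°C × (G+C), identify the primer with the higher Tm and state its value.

Primer F: A+T=2, G+C=16 → Tm = 2(2)+4(16) = 68°C
Primer R: A+T=12, G+C=5 → Tm = 2(12)+4(5) = 44°C
68°C vs 44°C → primer F is higher.

Primer F, 68°C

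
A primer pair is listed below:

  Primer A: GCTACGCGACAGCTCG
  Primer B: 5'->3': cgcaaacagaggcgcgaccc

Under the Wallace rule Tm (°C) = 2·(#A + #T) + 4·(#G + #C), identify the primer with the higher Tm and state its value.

Primer B, 68°C

Primer A: A+T=5, G+C=11 → Tm = 2(5)+4(11) = 54°C
Primer B: A+T=6, G+C=14 → Tm = 2(6)+4(14) = 68°C
54°C vs 68°C → primer B is higher.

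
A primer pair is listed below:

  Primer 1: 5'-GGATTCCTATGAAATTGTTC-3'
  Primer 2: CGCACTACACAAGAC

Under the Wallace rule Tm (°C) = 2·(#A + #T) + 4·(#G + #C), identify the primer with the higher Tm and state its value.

Primer 1: A+T=13, G+C=7 → Tm = 2(13)+4(7) = 54°C
Primer 2: A+T=7, G+C=8 → Tm = 2(7)+4(8) = 46°C
54°C vs 46°C → primer 1 is higher.

Primer 1, 54°C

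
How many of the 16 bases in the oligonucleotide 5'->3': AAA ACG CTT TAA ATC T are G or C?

Counting bases: T=5, C=3, A=7, G=1
G+C = 1 + 3 = 4

4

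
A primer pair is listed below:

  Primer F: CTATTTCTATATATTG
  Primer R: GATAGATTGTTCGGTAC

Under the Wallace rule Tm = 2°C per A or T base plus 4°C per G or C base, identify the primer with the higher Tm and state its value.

Primer F: A+T=13, G+C=3 → Tm = 2(13)+4(3) = 38°C
Primer R: A+T=10, G+C=7 → Tm = 2(10)+4(7) = 48°C
38°C vs 48°C → primer R is higher.

Primer R, 48°C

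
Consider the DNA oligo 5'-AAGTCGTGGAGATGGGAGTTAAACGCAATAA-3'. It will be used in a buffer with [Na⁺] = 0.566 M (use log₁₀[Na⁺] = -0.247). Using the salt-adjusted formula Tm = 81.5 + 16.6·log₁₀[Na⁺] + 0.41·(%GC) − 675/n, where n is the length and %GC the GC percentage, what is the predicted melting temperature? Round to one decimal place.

Length n = 31. Counting bases: T=6, G=10, C=3, A=12
G+C = 13, so %GC = 13/31 × 100 = 41.935%
Salt term: 16.6 × (-0.247) = -4.1
GC term: 0.41 × 41.935 = 17.193; length term: −675/31 = −21.774
Tm = 81.5 + (-4.1) + 17.193 − 21.774 = 72.819 → 72.8°C

72.8°C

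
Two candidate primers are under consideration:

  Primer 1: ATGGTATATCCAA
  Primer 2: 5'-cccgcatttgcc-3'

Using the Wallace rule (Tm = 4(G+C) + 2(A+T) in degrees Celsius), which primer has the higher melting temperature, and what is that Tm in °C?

Primer 1: A+T=9, G+C=4 → Tm = 2(9)+4(4) = 34°C
Primer 2: A+T=4, G+C=8 → Tm = 2(4)+4(8) = 40°C
34°C vs 40°C → primer 2 is higher.

Primer 2, 40°C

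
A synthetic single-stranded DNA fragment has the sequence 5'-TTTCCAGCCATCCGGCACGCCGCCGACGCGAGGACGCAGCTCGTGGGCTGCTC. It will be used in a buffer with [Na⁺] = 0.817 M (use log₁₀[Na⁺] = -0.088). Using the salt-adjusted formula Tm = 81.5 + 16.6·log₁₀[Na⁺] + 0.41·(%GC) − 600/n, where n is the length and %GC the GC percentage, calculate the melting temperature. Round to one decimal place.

98.1°C

Length n = 53. Scanning the sequence gives T=8, G=17, A=7, C=21.
G+C = 38, so %GC = 38/53 × 100 = 71.698%
Salt term: 16.6 × (-0.088) = -1.461
GC term: 0.41 × 71.698 = 29.396; length term: −600/53 = −11.321
Tm = 81.5 + (-1.461) + 29.396 − 11.321 = 98.114 → 98.1°C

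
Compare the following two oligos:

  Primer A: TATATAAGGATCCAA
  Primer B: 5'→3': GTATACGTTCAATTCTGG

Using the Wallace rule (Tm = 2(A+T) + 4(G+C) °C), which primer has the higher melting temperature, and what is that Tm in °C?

Primer A: A+T=11, G+C=4 → Tm = 2(11)+4(4) = 38°C
Primer B: A+T=11, G+C=7 → Tm = 2(11)+4(7) = 50°C
38°C vs 50°C → primer B is higher.

Primer B, 50°C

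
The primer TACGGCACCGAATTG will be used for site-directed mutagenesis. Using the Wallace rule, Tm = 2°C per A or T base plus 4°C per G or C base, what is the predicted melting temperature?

46°C

A=4, C=4, G=4, T=3
So N_AT = 7 and N_GC = 8.
Tm = 4·8 + 2·7 = 32 + 14 = 46°C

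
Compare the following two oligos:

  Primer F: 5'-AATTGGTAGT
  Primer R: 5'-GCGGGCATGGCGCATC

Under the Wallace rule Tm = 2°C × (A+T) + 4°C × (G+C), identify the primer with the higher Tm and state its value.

Primer R, 56°C

Primer F: A+T=7, G+C=3 → Tm = 2(7)+4(3) = 26°C
Primer R: A+T=4, G+C=12 → Tm = 2(4)+4(12) = 56°C
26°C vs 56°C → primer R is higher.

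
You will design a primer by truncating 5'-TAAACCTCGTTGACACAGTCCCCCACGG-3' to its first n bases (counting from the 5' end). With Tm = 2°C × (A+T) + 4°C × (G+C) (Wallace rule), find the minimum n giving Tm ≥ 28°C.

n = 10

First 9 bases: TAAACCTCG → Tm = 26°C (< 28°C)
First 10 bases: TAAACCTCGT → Tm = 28°C (≥ 28°C)
Since every base adds ≥2°C, Tm only increases with n, so the threshold is first crossed at n = 10.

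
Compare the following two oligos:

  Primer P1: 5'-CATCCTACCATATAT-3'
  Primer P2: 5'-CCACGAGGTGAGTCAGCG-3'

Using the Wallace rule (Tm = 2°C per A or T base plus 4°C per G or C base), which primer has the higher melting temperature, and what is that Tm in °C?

Primer P2, 60°C

Primer P1: A+T=10, G+C=5 → Tm = 2(10)+4(5) = 40°C
Primer P2: A+T=6, G+C=12 → Tm = 2(6)+4(12) = 60°C
40°C vs 60°C → primer P2 is higher.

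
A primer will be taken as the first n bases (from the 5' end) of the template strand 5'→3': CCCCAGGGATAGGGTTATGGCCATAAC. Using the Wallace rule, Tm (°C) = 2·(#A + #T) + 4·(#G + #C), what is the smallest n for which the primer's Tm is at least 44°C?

First 12 bases: CCCCAGGGATAG → Tm = 40°C (< 44°C)
First 13 bases: CCCCAGGGATAGG → Tm = 44°C (≥ 44°C)
Since every base adds ≥2°C, Tm only increases with n, so the threshold is first crossed at n = 13.

n = 13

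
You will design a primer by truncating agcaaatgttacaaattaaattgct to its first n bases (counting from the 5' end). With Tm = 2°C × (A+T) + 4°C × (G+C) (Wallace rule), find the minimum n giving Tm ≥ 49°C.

n = 21

First 20 bases: AGCAAATGTTACAAATTAAA → Tm = 48°C (< 49°C)
First 21 bases: AGCAAATGTTACAAATTAAAT → Tm = 50°C (≥ 49°C)
Each additional base adds 2°C (A/T) or 4°C (G/C), so Tm is non-decreasing in n; n = 21 is the first length to reach 49°C.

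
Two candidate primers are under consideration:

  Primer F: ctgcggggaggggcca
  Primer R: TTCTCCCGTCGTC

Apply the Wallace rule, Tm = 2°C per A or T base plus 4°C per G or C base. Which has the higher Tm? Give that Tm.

Primer F, 58°C

Primer F: A+T=3, G+C=13 → Tm = 2(3)+4(13) = 58°C
Primer R: A+T=5, G+C=8 → Tm = 2(5)+4(8) = 42°C
58°C vs 42°C → primer F is higher.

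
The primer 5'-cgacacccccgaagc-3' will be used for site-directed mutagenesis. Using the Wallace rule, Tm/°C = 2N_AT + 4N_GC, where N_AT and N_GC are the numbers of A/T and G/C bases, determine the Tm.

52°C

Base counts: A=4, G=3, C=8, T=0
So N_AT = 4 and N_GC = 11.
Tm = 2(4) + 4(11) = 8 + 44 = 52°C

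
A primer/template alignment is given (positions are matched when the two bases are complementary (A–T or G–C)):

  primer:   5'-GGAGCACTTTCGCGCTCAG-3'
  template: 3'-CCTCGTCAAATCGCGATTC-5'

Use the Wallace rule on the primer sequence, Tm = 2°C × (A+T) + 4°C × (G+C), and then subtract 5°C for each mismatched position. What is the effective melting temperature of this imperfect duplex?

47°C

Primer base counts: A=3, T=4, G=6, C=6 → A+T=7, G+C=12
Perfect-match Tm = 2(7) + 4(12) = 14 + 48 = 62°C
Mismatches (positions where the bases are not complementary): 3 (at positions 7, 11, 17)
Effective Tm = 62 − 3×5 = 62 − 15 = 47°C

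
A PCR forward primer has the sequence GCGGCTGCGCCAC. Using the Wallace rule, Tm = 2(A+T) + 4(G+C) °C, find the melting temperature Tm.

Scanning the sequence gives C=6, A=1, T=1, G=5.
A+T = 2, G+C = 11
Tm = 4·11 + 2·2 = 44 + 4 = 48°C

48°C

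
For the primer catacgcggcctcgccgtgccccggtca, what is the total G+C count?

C=13, G=8, T=4, A=3
Total G or C: 8 + 13 = 21

21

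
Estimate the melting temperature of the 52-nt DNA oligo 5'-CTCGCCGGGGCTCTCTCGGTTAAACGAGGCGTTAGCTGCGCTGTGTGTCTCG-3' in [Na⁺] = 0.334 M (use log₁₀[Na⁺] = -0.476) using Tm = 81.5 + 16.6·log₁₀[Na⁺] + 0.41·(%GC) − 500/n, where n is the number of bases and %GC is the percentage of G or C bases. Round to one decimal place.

90.0°C

Length n = 52. T=14, G=18, C=15, A=5
G+C = 33, so %GC = 33/52 × 100 = 63.462%
Salt term: 16.6 × (-0.476) = -7.902
GC term: 0.41 × 63.462 = 26.019; length term: −500/52 = −9.615
Tm = 81.5 + (-7.902) + 26.019 − 9.615 = 90.002 → 90.0°C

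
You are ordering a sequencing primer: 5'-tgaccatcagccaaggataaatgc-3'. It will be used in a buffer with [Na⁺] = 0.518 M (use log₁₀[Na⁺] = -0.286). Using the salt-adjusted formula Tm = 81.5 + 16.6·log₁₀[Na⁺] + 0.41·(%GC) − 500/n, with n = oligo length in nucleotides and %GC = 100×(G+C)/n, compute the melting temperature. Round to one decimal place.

74.7°C

Length n = 24. C=6, G=5, A=9, T=4
G+C = 11, so %GC = 11/24 × 100 = 45.833%
Salt term: 16.6 × (-0.286) = -4.748
GC term: 0.41 × 45.833 = 18.792; length term: −500/24 = −20.833
Tm = 81.5 + (-4.748) + 18.792 − 20.833 = 74.711 → 74.7°C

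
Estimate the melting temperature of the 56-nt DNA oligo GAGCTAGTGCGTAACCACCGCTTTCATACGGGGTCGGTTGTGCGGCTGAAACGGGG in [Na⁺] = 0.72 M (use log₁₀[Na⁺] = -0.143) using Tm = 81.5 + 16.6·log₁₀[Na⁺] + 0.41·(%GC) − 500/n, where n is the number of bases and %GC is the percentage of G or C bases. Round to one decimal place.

Length n = 56. Scanning the sequence gives G=21, A=10, C=13, T=12.
G+C = 34, so %GC = 34/56 × 100 = 60.714%
Salt term: 16.6 × (-0.143) = -2.374
GC term: 0.41 × 60.714 = 24.893; length term: −500/56 = −8.929
Tm = 81.5 + (-2.374) + 24.893 − 8.929 = 95.09 → 95.1°C

95.1°C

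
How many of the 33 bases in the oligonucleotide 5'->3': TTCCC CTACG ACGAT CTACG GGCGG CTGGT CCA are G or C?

21

A=5, G=9, C=12, T=7
Total G or C: 9 + 12 = 21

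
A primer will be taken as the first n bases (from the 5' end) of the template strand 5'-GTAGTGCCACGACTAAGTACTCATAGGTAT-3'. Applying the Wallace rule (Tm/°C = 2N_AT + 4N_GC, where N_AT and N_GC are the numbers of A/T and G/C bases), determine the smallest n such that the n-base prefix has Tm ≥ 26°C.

First 7 bases: GTAGTGC → Tm = 22°C (< 26°C)
First 8 bases: GTAGTGCC → Tm = 26°C (≥ 26°C)
Each additional base adds 2°C (A/T) or 4°C (G/C), so Tm is non-decreasing in n; n = 8 is the first length to reach 26°C.

n = 8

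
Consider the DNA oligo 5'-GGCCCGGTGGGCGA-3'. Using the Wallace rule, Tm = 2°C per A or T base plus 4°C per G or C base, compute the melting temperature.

Scanning the sequence gives T=1, A=1, G=8, C=4.
AT pairs contribute 2, GC pairs contribute 12.
Tm = 2×2 + 4×12 = 52°C

52°C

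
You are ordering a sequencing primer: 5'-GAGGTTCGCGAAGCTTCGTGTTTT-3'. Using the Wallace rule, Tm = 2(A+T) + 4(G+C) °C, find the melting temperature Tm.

72°C

Base counts: T=9, A=3, G=8, C=4
So N_AT = 12 and N_GC = 12.
Tm = 2(12) + 4(12) = 24 + 48 = 72°C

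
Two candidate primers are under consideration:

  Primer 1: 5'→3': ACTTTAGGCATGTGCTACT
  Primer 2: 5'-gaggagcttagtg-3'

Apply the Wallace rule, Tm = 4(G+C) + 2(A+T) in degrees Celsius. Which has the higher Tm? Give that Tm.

Primer 1: A+T=11, G+C=8 → Tm = 2(11)+4(8) = 54°C
Primer 2: A+T=6, G+C=7 → Tm = 2(6)+4(7) = 40°C
54°C vs 40°C → primer 1 is higher.

Primer 1, 54°C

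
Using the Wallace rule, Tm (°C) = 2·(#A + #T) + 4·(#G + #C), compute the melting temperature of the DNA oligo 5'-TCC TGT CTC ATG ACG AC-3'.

52°C

A=3, T=5, G=3, C=6
So N_AT = 8 and N_GC = 9.
Tm = 2(8) + 4(9) = 16 + 36 = 52°C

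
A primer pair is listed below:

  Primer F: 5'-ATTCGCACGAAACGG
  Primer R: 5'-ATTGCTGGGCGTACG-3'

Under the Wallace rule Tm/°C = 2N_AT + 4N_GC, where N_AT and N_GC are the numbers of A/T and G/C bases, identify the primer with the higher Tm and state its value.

Primer R, 48°C

Primer F: A+T=7, G+C=8 → Tm = 2(7)+4(8) = 46°C
Primer R: A+T=6, G+C=9 → Tm = 2(6)+4(9) = 48°C
46°C vs 48°C → primer R is higher.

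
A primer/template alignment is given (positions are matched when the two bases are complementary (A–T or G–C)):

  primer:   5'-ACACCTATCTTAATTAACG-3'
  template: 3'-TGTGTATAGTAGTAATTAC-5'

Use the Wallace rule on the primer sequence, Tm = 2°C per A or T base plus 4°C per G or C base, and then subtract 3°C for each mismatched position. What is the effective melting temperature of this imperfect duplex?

Primer base counts: A=7, T=6, G=1, C=5 → A+T=13, G+C=6
Perfect-match Tm = 2(13) + 4(6) = 26 + 24 = 50°C
Mismatches (positions where the bases are not complementary): 4 (at positions 5, 10, 12, 18)
Effective Tm = 50 − 4×3 = 50 − 12 = 38°C

38°C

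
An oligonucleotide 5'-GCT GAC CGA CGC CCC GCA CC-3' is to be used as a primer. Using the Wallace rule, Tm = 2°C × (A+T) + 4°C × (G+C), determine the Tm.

72°C

C=11, T=1, A=3, G=5
So N_AT = 4 and N_GC = 16.
Tm = 2×4 + 4×16 = 72°C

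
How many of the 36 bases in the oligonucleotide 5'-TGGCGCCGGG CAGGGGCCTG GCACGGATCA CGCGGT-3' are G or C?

C=11, T=4, G=17, A=4
Total G or C: 17 + 11 = 28

28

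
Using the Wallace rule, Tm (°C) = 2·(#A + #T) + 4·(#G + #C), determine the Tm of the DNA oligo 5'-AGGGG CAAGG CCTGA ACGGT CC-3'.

G=9, C=6, A=5, T=2
So N_AT = 7 and N_GC = 15.
Tm = 2×7 + 4×15 = 74°C

74°C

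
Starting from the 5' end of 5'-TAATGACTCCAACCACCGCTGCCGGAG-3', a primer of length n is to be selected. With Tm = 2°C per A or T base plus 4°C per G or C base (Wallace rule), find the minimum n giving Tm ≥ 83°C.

First 26 bases: TAATGACTCCAACCACCGCTGCCGGA → Tm = 82°C (< 83°C)
First 27 bases: TAATGACTCCAACCACCGCTGCCGGAG → Tm = 86°C (≥ 83°C)
Each additional base adds 2°C (A/T) or 4°C (G/C), so Tm is non-decreasing in n; n = 27 is the first length to reach 83°C.

n = 27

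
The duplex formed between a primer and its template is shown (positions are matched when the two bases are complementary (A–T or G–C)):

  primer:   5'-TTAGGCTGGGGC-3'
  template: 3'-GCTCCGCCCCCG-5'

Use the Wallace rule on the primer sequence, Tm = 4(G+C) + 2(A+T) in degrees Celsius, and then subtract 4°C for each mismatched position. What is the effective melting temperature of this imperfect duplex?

Primer base counts: A=1, T=3, G=6, C=2 → A+T=4, G+C=8
Perfect-match Tm = 2(4) + 4(8) = 8 + 32 = 40°C
Mismatches (positions where the bases are not complementary): 3 (at positions 1, 2, 7)
Effective Tm = 40 − 3×4 = 40 − 12 = 28°C

28°C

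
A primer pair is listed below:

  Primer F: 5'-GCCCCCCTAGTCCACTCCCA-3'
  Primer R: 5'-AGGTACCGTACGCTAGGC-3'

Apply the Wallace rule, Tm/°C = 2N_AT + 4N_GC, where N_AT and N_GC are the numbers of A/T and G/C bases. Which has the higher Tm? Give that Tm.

Primer F, 68°C

Primer F: A+T=6, G+C=14 → Tm = 2(6)+4(14) = 68°C
Primer R: A+T=7, G+C=11 → Tm = 2(7)+4(11) = 58°C
68°C vs 58°C → primer F is higher.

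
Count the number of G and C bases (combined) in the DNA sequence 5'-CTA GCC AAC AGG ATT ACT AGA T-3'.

Scanning the sequence gives C=5, G=4, T=5, A=8.
G+C = 4 + 5 = 9

9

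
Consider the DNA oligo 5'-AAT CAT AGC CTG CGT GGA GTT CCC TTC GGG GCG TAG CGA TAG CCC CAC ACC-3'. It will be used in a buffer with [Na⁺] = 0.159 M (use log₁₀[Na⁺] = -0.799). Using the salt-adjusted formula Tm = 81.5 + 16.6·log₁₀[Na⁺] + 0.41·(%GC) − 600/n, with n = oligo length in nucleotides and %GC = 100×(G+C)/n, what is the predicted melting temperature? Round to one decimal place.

Length n = 51. Base counts: G=14, T=10, C=17, A=10
G+C = 31, so %GC = 31/51 × 100 = 60.784%
Salt term: 16.6 × (-0.799) = -13.263
GC term: 0.41 × 60.784 = 24.921; length term: −600/51 = −11.765
Tm = 81.5 + (-13.263) + 24.921 − 11.765 = 81.393 → 81.4°C

81.4°C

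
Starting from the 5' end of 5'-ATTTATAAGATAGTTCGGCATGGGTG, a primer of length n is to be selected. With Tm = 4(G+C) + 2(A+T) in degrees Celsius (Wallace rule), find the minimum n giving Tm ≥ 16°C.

First 7 bases: ATTTATA → Tm = 14°C (< 16°C)
First 8 bases: ATTTATAA → Tm = 16°C (≥ 16°C)
Each additional base adds 2°C (A/T) or 4°C (G/C), so Tm is non-decreasing in n; n = 8 is the first length to reach 16°C.

n = 8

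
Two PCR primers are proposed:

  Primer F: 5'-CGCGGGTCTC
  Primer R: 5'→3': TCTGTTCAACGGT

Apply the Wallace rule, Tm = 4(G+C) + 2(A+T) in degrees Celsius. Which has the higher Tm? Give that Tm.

Primer R, 38°C

Primer F: A+T=2, G+C=8 → Tm = 2(2)+4(8) = 36°C
Primer R: A+T=7, G+C=6 → Tm = 2(7)+4(6) = 38°C
36°C vs 38°C → primer R is higher.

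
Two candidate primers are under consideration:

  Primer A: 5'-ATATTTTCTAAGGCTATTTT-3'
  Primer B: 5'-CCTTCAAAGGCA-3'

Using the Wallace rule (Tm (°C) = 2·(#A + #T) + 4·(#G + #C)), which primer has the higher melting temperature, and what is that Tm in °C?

Primer A, 48°C

Primer A: A+T=16, G+C=4 → Tm = 2(16)+4(4) = 48°C
Primer B: A+T=6, G+C=6 → Tm = 2(6)+4(6) = 36°C
48°C vs 36°C → primer A is higher.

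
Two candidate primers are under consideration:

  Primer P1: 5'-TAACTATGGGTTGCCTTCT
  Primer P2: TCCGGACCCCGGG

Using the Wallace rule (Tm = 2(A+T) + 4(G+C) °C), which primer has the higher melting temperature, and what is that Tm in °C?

Primer P1, 54°C

Primer P1: A+T=11, G+C=8 → Tm = 2(11)+4(8) = 54°C
Primer P2: A+T=2, G+C=11 → Tm = 2(2)+4(11) = 48°C
54°C vs 48°C → primer P1 is higher.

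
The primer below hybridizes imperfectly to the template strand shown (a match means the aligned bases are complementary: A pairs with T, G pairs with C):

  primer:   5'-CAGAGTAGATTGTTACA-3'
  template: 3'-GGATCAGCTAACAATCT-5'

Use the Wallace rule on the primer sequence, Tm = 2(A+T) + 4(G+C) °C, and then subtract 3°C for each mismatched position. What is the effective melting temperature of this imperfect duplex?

Primer base counts: A=6, T=5, G=4, C=2 → A+T=11, G+C=6
Perfect-match Tm = 2(11) + 4(6) = 22 + 24 = 46°C
Mismatches (positions where the bases are not complementary): 4 (at positions 2, 3, 7, 16)
Effective Tm = 46 − 4×3 = 46 − 12 = 34°C

34°C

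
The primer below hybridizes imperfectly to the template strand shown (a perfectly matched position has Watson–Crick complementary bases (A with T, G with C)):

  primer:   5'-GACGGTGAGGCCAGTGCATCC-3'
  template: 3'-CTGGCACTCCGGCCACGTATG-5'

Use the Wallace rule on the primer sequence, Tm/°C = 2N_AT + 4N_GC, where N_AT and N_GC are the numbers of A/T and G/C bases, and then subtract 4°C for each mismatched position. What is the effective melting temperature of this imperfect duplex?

Primer base counts: A=4, T=3, G=8, C=6 → A+T=7, G+C=14
Perfect-match Tm = 2(7) + 4(14) = 14 + 56 = 70°C
Mismatches (positions where the bases are not complementary): 3 (at positions 4, 13, 20)
Effective Tm = 70 − 3×4 = 70 − 12 = 58°C

58°C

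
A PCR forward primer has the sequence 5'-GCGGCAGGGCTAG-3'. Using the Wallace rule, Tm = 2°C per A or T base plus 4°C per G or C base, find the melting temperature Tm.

46°C

Counting bases: T=1, C=3, A=2, G=7
So N_AT = 3 and N_GC = 10.
Tm = 2(3) + 4(10) = 6 + 40 = 46°C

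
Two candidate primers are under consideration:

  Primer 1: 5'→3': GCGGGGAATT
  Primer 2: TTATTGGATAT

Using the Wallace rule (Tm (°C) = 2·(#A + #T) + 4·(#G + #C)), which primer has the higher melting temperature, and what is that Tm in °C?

Primer 1: A+T=4, G+C=6 → Tm = 2(4)+4(6) = 32°C
Primer 2: A+T=9, G+C=2 → Tm = 2(9)+4(2) = 26°C
32°C vs 26°C → primer 1 is higher.

Primer 1, 32°C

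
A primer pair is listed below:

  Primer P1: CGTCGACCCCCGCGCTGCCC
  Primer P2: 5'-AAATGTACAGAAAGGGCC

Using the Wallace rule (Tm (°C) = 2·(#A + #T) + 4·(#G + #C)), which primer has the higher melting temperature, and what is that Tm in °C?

Primer P1, 74°C

Primer P1: A+T=3, G+C=17 → Tm = 2(3)+4(17) = 74°C
Primer P2: A+T=10, G+C=8 → Tm = 2(10)+4(8) = 52°C
74°C vs 52°C → primer P1 is higher.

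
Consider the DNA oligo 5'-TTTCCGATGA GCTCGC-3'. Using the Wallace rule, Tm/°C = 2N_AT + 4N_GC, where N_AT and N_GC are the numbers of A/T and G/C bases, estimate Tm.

50°C

Counting bases: C=5, T=5, A=2, G=4
AT pairs contribute 7, GC pairs contribute 9.
Tm = 2(7) + 4(9) = 14 + 36 = 50°C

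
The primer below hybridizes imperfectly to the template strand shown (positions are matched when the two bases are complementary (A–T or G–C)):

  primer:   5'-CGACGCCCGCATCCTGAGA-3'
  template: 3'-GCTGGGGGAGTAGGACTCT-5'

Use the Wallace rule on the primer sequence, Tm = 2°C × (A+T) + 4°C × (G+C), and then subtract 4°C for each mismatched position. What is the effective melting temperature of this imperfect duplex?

56°C

Primer base counts: A=4, T=2, G=5, C=8 → A+T=6, G+C=13
Perfect-match Tm = 2(6) + 4(13) = 12 + 52 = 64°C
Mismatches (positions where the bases are not complementary): 2 (at positions 5, 9)
Effective Tm = 64 − 2×4 = 64 − 8 = 56°C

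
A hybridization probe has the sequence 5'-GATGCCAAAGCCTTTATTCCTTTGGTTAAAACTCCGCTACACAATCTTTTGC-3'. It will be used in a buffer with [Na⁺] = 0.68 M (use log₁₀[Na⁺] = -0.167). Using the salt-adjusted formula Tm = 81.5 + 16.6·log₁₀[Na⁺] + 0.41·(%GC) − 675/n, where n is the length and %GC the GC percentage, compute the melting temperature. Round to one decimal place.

Length n = 52. A=13, C=14, G=7, T=18
G+C = 21, so %GC = 21/52 × 100 = 40.385%
Salt term: 16.6 × (-0.167) = -2.772
GC term: 0.41 × 40.385 = 16.558; length term: −675/52 = −12.981
Tm = 81.5 + (-2.772) + 16.558 − 12.981 = 82.305 → 82.3°C

82.3°C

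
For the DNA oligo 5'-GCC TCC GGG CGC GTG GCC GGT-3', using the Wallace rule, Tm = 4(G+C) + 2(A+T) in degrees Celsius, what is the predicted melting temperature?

Counting bases: A=0, G=10, T=3, C=8
A+T = 3, G+C = 18
Tm = 4·18 + 2·3 = 72 + 6 = 78°C

78°C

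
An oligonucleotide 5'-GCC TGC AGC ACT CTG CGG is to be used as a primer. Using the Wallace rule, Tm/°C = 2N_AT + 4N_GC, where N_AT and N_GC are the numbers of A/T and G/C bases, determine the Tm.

62°C

Scanning the sequence gives C=7, G=6, T=3, A=2.
So N_AT = 5 and N_GC = 13.
Tm = 2×5 + 4×13 = 62°C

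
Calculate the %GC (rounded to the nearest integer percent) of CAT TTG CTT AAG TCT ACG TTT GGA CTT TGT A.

Scanning the sequence gives C=5, T=14, A=6, G=6.
G+C = 6 + 5 = 11 out of 31 bases
%GC = 11/31 × 100 = 35.48% ≈ 35%

35%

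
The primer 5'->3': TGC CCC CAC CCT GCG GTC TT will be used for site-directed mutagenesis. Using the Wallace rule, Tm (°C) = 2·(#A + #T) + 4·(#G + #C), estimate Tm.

A=1, G=4, T=5, C=10
A+T = 6, G+C = 14
Tm = 2(6) + 4(14) = 12 + 56 = 68°C

68°C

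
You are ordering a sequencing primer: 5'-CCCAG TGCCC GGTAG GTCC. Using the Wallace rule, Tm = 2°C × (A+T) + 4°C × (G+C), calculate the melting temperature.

66°C

Counting bases: T=3, C=8, A=2, G=6
So N_AT = 5 and N_GC = 14.
Tm = 4·14 + 2·5 = 56 + 10 = 66°C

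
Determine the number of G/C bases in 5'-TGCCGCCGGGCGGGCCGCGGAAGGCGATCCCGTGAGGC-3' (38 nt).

31

A=4, T=3, G=18, C=13
G+C = 18 + 13 = 31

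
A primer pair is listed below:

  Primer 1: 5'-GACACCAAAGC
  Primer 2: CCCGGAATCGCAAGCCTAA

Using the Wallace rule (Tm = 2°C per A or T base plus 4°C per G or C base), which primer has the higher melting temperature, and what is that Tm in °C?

Primer 1: A+T=5, G+C=6 → Tm = 2(5)+4(6) = 34°C
Primer 2: A+T=8, G+C=11 → Tm = 2(8)+4(11) = 60°C
34°C vs 60°C → primer 2 is higher.

Primer 2, 60°C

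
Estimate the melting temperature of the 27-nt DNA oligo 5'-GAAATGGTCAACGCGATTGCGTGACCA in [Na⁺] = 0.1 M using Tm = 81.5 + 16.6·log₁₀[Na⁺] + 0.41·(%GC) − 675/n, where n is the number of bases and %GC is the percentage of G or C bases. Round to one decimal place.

61.2°C

Length n = 27. T=5, G=8, C=6, A=8
G+C = 14, so %GC = 14/27 × 100 = 51.852%
Salt term: 16.6 × (-1) = -16.6
GC term: 0.41 × 51.852 = 21.259; length term: −675/27 = −25
Tm = 81.5 + (-16.6) + 21.259 − 25 = 61.159 → 61.2°C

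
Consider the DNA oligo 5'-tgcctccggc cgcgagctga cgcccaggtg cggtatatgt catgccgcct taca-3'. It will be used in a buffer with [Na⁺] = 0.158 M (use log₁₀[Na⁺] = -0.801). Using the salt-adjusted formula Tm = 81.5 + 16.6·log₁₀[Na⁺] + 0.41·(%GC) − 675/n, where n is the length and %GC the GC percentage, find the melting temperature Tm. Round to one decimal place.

Length n = 54. Base counts: C=19, T=11, G=16, A=8
G+C = 35, so %GC = 35/54 × 100 = 64.815%
Salt term: 16.6 × (-0.801) = -13.297
GC term: 0.41 × 64.815 = 26.574; length term: −675/54 = −12.5
Tm = 81.5 + (-13.297) + 26.574 − 12.5 = 82.277 → 82.3°C

82.3°C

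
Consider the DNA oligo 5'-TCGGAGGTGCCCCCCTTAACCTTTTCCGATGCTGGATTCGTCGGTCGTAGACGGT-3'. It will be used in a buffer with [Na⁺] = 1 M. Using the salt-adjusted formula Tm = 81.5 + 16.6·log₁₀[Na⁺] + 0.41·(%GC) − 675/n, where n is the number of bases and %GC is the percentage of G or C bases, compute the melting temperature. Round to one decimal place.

93.1°C

Length n = 55. Counting bases: A=7, C=16, T=16, G=16
G+C = 32, so %GC = 32/55 × 100 = 58.182%
Salt term: 16.6 × (0) = 0
GC term: 0.41 × 58.182 = 23.855; length term: −675/55 = −12.273
Tm = 81.5 + (0) + 23.855 − 12.273 = 93.082 → 93.1°C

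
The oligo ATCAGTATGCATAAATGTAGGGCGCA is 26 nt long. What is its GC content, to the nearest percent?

42%

Counting bases: A=9, G=7, T=6, C=4
G+C = 7 + 4 = 11 out of 26 bases
%GC = 11/26 × 100 = 42.31% ≈ 42%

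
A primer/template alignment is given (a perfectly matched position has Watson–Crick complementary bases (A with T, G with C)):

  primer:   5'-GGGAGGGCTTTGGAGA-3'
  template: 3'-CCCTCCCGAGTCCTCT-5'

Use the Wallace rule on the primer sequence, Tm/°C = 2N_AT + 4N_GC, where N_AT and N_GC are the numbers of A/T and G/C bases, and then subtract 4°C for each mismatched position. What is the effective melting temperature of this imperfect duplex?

44°C

Primer base counts: A=3, T=3, G=9, C=1 → A+T=6, G+C=10
Perfect-match Tm = 2(6) + 4(10) = 12 + 40 = 52°C
Mismatches (positions where the bases are not complementary): 2 (at positions 10, 11)
Effective Tm = 52 − 2×4 = 52 − 8 = 44°C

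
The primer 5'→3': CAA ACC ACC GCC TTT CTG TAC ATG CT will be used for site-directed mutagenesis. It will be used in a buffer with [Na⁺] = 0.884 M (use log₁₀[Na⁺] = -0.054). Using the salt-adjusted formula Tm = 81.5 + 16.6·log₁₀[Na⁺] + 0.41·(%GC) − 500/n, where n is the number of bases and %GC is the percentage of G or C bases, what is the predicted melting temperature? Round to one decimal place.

81.9°C

Length n = 26. Counting bases: G=3, A=6, C=10, T=7
G+C = 13, so %GC = 13/26 × 100 = 50%
Salt term: 16.6 × (-0.054) = -0.896
GC term: 0.41 × 50 = 20.5; length term: −500/26 = −19.231
Tm = 81.5 + (-0.896) + 20.5 − 19.231 = 81.873 → 81.9°C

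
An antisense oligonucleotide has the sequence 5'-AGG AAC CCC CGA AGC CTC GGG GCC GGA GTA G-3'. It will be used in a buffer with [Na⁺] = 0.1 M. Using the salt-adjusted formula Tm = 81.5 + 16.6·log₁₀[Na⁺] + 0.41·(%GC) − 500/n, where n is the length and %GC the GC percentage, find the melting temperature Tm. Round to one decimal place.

77.9°C

Length n = 31. Counting bases: C=10, T=2, A=7, G=12
G+C = 22, so %GC = 22/31 × 100 = 70.968%
Salt term: 16.6 × (-1) = -16.6
GC term: 0.41 × 70.968 = 29.097; length term: −500/31 = −16.129
Tm = 81.5 + (-16.6) + 29.097 − 16.129 = 77.868 → 77.9°C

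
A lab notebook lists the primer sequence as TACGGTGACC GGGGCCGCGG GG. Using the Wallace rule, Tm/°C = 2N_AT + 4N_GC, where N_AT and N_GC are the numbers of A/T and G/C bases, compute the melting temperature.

80°C

Counting bases: A=2, T=2, G=12, C=6
A+T = 4, G+C = 18
Tm = 4·18 + 2·4 = 72 + 8 = 80°C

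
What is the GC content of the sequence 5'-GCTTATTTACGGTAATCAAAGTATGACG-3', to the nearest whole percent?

Scanning the sequence gives C=4, A=9, T=9, G=6.
G+C = 6 + 4 = 10 out of 28 bases
%GC = 10/28 × 100 = 35.71% ≈ 36%

36%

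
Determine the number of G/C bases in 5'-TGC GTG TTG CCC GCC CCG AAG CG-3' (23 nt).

Counting bases: G=8, C=9, A=2, T=4
G+C = 8 + 9 = 17

17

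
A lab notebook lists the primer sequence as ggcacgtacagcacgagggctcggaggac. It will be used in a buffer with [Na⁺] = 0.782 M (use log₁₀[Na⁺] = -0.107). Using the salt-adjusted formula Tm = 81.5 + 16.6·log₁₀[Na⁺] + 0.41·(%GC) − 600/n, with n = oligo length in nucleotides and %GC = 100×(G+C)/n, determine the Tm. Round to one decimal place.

Length n = 29. Base counts: T=2, C=8, A=7, G=12
G+C = 20, so %GC = 20/29 × 100 = 68.966%
Salt term: 16.6 × (-0.107) = -1.776
GC term: 0.41 × 68.966 = 28.276; length term: −600/29 = −20.69
Tm = 81.5 + (-1.776) + 28.276 − 20.69 = 87.31 → 87.3°C

87.3°C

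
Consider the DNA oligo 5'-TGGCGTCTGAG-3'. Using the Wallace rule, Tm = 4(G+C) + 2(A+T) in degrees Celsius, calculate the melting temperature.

36°C

T=3, C=2, G=5, A=1
AT pairs contribute 4, GC pairs contribute 7.
Tm = 4·7 + 2·4 = 28 + 8 = 36°C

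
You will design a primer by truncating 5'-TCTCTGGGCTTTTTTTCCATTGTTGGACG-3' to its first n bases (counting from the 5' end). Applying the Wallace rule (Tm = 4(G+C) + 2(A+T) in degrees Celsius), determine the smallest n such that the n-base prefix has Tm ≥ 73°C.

First 25 bases: TCTCTGGGCTTTTTTTCCATTGTTG → Tm = 70°C (< 73°C)
First 26 bases: TCTCTGGGCTTTTTTTCCATTGTTGG → Tm = 74°C (≥ 73°C)
Since every base adds ≥2°C, Tm only increases with n, so the threshold is first crossed at n = 26.

n = 26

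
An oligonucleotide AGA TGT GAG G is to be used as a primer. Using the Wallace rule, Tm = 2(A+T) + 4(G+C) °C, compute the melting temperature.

Counting bases: T=2, C=0, G=5, A=3
AT pairs contribute 5, GC pairs contribute 5.
Tm = 4·5 + 2·5 = 20 + 10 = 30°C

30°C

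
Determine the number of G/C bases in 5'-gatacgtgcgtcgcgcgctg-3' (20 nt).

14

Counting bases: G=8, T=4, A=2, C=6
G+C = 8 + 6 = 14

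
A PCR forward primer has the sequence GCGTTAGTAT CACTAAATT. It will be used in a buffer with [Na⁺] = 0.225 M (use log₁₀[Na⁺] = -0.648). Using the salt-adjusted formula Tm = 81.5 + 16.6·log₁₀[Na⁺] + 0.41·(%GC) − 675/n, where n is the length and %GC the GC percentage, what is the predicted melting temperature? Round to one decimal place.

Length n = 19. Base counts: A=6, G=3, T=7, C=3
G+C = 6, so %GC = 6/19 × 100 = 31.579%
Salt term: 16.6 × (-0.648) = -10.757
GC term: 0.41 × 31.579 = 12.947; length term: −675/19 = −35.526
Tm = 81.5 + (-10.757) + 12.947 − 35.526 = 48.164 → 48.2°C

48.2°C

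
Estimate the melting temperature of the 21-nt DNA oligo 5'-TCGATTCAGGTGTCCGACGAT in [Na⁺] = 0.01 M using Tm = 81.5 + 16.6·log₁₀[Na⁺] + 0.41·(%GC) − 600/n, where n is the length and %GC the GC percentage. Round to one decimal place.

41.2°C

Length n = 21. C=5, A=4, T=6, G=6
G+C = 11, so %GC = 11/21 × 100 = 52.381%
Salt term: 16.6 × (-2) = -33.2
GC term: 0.41 × 52.381 = 21.476; length term: −600/21 = −28.571
Tm = 81.5 + (-33.2) + 21.476 − 28.571 = 41.205 → 41.2°C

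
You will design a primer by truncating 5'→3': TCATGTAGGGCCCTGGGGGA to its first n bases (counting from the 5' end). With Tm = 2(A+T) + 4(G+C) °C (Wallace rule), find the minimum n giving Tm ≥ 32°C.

First 10 bases: TCATGTAGGG → Tm = 30°C (< 32°C)
First 11 bases: TCATGTAGGGC → Tm = 34°C (≥ 32°C)
Since every base adds ≥2°C, Tm only increases with n, so the threshold is first crossed at n = 11.

n = 11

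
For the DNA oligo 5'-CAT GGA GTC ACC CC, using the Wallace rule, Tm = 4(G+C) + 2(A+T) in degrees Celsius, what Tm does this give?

46°C

Base counts: C=6, G=3, A=3, T=2
AT pairs contribute 5, GC pairs contribute 9.
Tm = 4·9 + 2·5 = 36 + 10 = 46°C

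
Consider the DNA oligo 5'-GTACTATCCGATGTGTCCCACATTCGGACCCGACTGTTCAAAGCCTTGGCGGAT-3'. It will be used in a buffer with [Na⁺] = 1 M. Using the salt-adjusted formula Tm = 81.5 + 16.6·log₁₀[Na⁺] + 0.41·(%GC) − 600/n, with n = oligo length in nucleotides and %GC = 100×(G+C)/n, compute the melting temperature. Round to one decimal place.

92.4°C

Length n = 54. A=11, C=16, T=14, G=13
G+C = 29, so %GC = 29/54 × 100 = 53.704%
Salt term: 16.6 × (0) = 0
GC term: 0.41 × 53.704 = 22.019; length term: −600/54 = −11.111
Tm = 81.5 + (0) + 22.019 − 11.111 = 92.408 → 92.4°C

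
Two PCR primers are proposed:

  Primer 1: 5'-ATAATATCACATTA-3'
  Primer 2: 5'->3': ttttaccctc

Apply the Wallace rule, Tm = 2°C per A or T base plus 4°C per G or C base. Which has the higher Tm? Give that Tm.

Primer 1: A+T=12, G+C=2 → Tm = 2(12)+4(2) = 32°C
Primer 2: A+T=6, G+C=4 → Tm = 2(6)+4(4) = 28°C
32°C vs 28°C → primer 1 is higher.

Primer 1, 32°C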